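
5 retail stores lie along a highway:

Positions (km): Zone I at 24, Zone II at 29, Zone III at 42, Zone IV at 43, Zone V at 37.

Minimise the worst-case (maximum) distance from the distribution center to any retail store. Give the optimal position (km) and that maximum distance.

location 33.5, max distance 9.5

The 1-center on a line is the midpoint of the two extreme points: leftmost at 24, rightmost at 43.
Optimal location = (24 + 43)/2 = 33.5; maximum distance = (43 − 24)/2 = 9.5.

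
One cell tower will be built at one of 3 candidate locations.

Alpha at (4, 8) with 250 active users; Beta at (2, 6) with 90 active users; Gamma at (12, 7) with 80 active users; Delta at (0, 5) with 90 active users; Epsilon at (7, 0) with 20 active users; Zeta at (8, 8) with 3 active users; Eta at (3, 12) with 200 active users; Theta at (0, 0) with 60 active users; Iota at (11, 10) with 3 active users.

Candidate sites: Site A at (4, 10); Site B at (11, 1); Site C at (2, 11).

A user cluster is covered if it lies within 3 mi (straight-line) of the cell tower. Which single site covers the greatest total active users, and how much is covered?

Site A, covering 450

Coverage radius r = 3 mi; a point is covered iff (Δx)²+(Δy)² ≤ 3² = 9.
  Site A (4, 10): covers {Alpha, Eta} → 450
  Site B (11, 1): covers {none} → 0
  Site C (2, 11): covers {Eta} → 200
Maximum coverage at Site A: 450 active users.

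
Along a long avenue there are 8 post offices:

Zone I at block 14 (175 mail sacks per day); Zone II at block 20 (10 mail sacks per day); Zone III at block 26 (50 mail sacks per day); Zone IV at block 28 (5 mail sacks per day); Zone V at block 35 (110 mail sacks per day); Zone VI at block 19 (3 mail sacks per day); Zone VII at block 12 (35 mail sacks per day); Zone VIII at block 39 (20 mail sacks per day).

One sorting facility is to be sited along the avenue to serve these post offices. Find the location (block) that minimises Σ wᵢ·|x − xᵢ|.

For a sum of weighted absolute distances on a line, the optimum is the weighted median (not the mean). Total weight W = 408; half-weight = 204.
Sort by position and accumulate weight:
  block 12 (Zone VII, w=35) → cum 35
  block 14 (Zone I, w=175) → cum 210  ≥ 204 → median here
  block 19 (Zone VI, w=3) → cum 213
  block 20 (Zone II, w=10) → cum 223
  block 26 (Zone III, w=50) → cum 273
  block 28 (Zone IV, w=5) → cum 278
  block 35 (Zone V, w=110) → cum 388
  block 39 (Zone VIII, w=20) → cum 408
Optimal location: block 14.

x = 14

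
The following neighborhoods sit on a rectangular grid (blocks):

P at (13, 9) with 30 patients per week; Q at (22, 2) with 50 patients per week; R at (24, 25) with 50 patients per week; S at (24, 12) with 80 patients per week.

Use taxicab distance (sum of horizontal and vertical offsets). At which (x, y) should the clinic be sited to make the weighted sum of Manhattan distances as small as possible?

Manhattan distance separates: Σwᵢ(|x−xᵢ|+|y−yᵢ|) = Σwᵢ|x−xᵢ| + Σwᵢ|y−yᵢ|, so x and y are optimised independently as 1-D weighted medians.
Total weight W = 210; half = 105.
x-coordinate, sorted with cumulative weight:
  x=13 (P, w=30) cum 30
  x=22 (Q, w=50) cum 80
  x=24 (R, w=50) cum 130  ← median
  x=24 (S, w=80) cum 210
⇒ x* = 24
y-coordinate, sorted with cumulative weight:
  y=2 (Q, w=50) cum 50
  y=9 (P, w=30) cum 80
  y=12 (S, w=80) cum 160  ← median
  y=25 (R, w=50) cum 210
⇒ y* = 12

(24, 12)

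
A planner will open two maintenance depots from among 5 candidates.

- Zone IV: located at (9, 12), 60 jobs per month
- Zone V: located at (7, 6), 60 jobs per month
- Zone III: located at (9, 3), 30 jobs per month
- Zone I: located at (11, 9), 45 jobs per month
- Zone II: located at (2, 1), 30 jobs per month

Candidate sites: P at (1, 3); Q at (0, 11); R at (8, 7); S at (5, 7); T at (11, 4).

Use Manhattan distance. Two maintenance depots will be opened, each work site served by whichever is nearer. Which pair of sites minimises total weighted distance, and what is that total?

{P, R}, total 945

Evaluate every pair (each demand assigned to the nearer of the two):
  {P, R}: total = 945
  {R, S}: total = 1125
  {R, T}: total = 1155
  {Q, R}: total = 1215
  {S, T}: total = 1305
  {P, T}: total = 1365
  {P, S}: total = 1410
  {Q, S}: total = 1590
  {Q, T}: total = 1635
  {P, Q}: total = 2055
Best pair: {P, R} with total 945.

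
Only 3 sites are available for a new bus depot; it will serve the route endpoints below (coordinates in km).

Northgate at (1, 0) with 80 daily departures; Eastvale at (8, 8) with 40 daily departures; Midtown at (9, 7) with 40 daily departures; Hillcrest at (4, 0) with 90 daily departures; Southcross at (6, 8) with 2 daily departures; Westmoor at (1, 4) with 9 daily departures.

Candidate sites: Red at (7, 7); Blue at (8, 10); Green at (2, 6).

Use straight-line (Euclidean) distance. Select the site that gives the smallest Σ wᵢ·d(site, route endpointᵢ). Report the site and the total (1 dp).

Total weighted distance at each candidate:
  Red (7, 7): total = 1622.8
  Blue (8, 10): total = 2241.0
  Green (2, 6): total = 1620.7
Minimum is at Green with total 1620.7 km.

Green, total 1620.7 km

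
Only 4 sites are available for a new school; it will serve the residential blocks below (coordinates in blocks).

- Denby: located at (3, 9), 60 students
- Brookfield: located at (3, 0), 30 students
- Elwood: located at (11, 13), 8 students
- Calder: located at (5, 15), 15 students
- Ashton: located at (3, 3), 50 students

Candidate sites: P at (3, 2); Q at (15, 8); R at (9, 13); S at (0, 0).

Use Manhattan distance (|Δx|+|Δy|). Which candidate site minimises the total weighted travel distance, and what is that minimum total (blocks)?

P, total 907 blocks

Total weighted distance at each candidate:
  P (3, 2): total = 907
  Q (15, 8): total = 2557
  R (9, 13): total = 2076
  S (0, 0): total = 1602
Minimum is at P with total 907 blocks.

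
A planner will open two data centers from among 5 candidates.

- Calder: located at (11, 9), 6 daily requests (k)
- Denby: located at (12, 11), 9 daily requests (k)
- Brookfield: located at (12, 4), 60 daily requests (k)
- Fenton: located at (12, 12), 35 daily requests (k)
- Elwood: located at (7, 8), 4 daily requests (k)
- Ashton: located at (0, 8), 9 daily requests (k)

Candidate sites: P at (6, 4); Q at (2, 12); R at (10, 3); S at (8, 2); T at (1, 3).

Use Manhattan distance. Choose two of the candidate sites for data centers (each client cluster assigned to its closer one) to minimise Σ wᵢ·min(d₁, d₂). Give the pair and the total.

Evaluate every pair (each demand assigned to the nearer of the two):
  {Q, R}: total = 748
  {R, T}: total = 783
  {P, R}: total = 807
  {R, S}: total = 851
  {P, Q}: total = 943
  {Q, S}: total = 951
  {P, T}: total = 1101
  {S, T}: total = 1109
  {P, S}: total = 1137
  {Q, T}: total = 1331
Best pair: {Q, R} with total 748.

{Q, R}, total 748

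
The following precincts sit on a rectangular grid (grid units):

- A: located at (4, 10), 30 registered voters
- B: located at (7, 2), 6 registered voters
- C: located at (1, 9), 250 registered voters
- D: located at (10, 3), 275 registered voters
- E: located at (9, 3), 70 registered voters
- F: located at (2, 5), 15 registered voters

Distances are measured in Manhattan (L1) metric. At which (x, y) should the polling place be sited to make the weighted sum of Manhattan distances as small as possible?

Manhattan distance separates: Σwᵢ(|x−xᵢ|+|y−yᵢ|) = Σwᵢ|x−xᵢ| + Σwᵢ|y−yᵢ|, so x and y are optimised independently as 1-D weighted medians.
Total weight W = 646; half = 323.
x-coordinate, sorted with cumulative weight:
  x=1 (C, w=250) cum 250
  x=2 (F, w=15) cum 265
  x=4 (A, w=30) cum 295
  x=7 (B, w=6) cum 301
  x=9 (E, w=70) cum 371  ← median
  x=10 (D, w=275) cum 646
⇒ x* = 9
y-coordinate, sorted with cumulative weight:
  y=2 (B, w=6) cum 6
  y=3 (D, w=275) cum 281
  y=3 (E, w=70) cum 351  ← median
  y=5 (F, w=15) cum 366
  y=9 (C, w=250) cum 616
  y=10 (A, w=30) cum 646
⇒ y* = 3

(9, 3)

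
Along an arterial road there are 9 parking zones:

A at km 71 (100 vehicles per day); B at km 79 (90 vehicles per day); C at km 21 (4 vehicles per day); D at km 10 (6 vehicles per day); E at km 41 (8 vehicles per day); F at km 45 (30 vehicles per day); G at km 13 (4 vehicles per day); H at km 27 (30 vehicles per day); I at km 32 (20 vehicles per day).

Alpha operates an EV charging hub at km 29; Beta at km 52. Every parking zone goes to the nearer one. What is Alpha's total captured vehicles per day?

The indifferent point is the midpoint (29+52)/2 = 40.5; parking zones left of it (closer to Alpha at 29) go to Alpha, those right go to Beta.
  D at 10 (w=6) → Alpha
  G at 13 (w=4) → Alpha
  C at 21 (w=4) → Alpha
  H at 27 (w=30) → Alpha
  I at 32 (w=20) → Alpha
  E at 41 (w=8) → Beta
  F at 45 (w=30) → Beta
  A at 71 (w=100) → Beta
  B at 79 (w=90) → Beta
Alpha captures 64; Beta captures 228.

64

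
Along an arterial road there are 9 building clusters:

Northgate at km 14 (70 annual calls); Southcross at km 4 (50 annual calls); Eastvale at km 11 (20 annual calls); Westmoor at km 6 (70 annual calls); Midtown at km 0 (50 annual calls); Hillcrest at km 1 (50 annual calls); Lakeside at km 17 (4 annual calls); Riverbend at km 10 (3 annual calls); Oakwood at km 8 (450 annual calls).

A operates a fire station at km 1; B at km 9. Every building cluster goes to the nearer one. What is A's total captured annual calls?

The indifferent point is the midpoint (1+9)/2 = 5; building clusters left of it (closer to A at 1) go to A, those right go to B.
  Midtown at 0 (w=50) → A
  Hillcrest at 1 (w=50) → A
  Southcross at 4 (w=50) → A
  Westmoor at 6 (w=70) → B
  Oakwood at 8 (w=450) → B
  Riverbend at 10 (w=3) → B
  Eastvale at 11 (w=20) → B
  Northgate at 14 (w=70) → B
  Lakeside at 17 (w=4) → B
A captures 150; B captures 617.

150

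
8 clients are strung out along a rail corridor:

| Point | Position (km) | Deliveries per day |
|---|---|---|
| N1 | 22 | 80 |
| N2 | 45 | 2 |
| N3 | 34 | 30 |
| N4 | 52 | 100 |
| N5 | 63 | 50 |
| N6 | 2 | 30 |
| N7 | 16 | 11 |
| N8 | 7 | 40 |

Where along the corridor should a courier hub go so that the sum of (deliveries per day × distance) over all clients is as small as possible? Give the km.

For a sum of weighted absolute distances on a line, the optimum is the weighted median (not the mean). Total weight W = 343; half-weight = 171.5.
Sort by position and accumulate weight:
  km 2 (N6, w=30) → cum 30
  km 7 (N8, w=40) → cum 70
  km 16 (N7, w=11) → cum 81
  km 22 (N1, w=80) → cum 161
  km 34 (N3, w=30) → cum 191  ≥ 171.5 → median here
  km 45 (N2, w=2) → cum 193
  km 52 (N4, w=100) → cum 293
  km 63 (N5, w=50) → cum 343
Optimal location: km 34.

x = 34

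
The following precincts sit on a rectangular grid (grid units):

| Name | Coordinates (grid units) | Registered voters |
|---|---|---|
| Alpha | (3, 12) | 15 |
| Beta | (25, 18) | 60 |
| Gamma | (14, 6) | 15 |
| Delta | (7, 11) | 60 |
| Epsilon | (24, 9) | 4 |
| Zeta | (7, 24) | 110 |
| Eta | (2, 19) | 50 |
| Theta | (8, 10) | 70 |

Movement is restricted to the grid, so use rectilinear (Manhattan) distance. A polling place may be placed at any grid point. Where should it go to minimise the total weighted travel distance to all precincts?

Manhattan distance separates: Σwᵢ(|x−xᵢ|+|y−yᵢ|) = Σwᵢ|x−xᵢ| + Σwᵢ|y−yᵢ|, so x and y are optimised independently as 1-D weighted medians.
Total weight W = 384; half = 192.
x-coordinate, sorted with cumulative weight:
  x=2 (Eta, w=50) cum 50
  x=3 (Alpha, w=15) cum 65
  x=7 (Delta, w=60) cum 125
  x=7 (Zeta, w=110) cum 235  ← median
  x=8 (Theta, w=70) cum 305
  x=14 (Gamma, w=15) cum 320
  x=24 (Epsilon, w=4) cum 324
  x=25 (Beta, w=60) cum 384
⇒ x* = 7
y-coordinate, sorted with cumulative weight:
  y=6 (Gamma, w=15) cum 15
  y=9 (Epsilon, w=4) cum 19
  y=10 (Theta, w=70) cum 89
  y=11 (Delta, w=60) cum 149
  y=12 (Alpha, w=15) cum 164
  y=18 (Beta, w=60) cum 224  ← median
  y=19 (Eta, w=50) cum 274
  y=24 (Zeta, w=110) cum 384
⇒ y* = 18

(7, 18)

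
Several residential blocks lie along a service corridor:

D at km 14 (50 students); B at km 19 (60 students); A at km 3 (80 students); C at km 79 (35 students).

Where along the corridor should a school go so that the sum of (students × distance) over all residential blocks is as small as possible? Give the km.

x = 14

For a sum of weighted absolute distances on a line, the optimum is the weighted median (not the mean). Total weight W = 225; half-weight = 112.5.
Sort by position and accumulate weight:
  km 3 (A, w=80) → cum 80
  km 14 (D, w=50) → cum 130  ≥ 112.5 → median here
  km 19 (B, w=60) → cum 190
  km 79 (C, w=35) → cum 225
Optimal location: km 14.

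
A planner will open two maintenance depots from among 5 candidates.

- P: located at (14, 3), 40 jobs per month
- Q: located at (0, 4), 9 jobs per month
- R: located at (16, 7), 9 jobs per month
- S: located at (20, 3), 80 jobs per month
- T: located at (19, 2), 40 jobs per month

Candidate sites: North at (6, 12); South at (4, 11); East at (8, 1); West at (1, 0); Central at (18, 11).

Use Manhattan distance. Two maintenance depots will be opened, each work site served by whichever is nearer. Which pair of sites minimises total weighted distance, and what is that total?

{East, Central}, total 1673

Evaluate every pair (each demand assigned to the nearer of the two):
  {East, Central}: total = 1673
  {West, Central}: total = 1779
  {South, Central}: total = 1833
  {North, Central}: total = 1860
  {East, West}: total = 2091
  {North, East}: total = 2145
  {South, East}: total = 2145
  {North, West}: total = 3380
  {South, West}: total = 3389
  {North, South}: total = 3674
Best pair: {East, Central} with total 1673.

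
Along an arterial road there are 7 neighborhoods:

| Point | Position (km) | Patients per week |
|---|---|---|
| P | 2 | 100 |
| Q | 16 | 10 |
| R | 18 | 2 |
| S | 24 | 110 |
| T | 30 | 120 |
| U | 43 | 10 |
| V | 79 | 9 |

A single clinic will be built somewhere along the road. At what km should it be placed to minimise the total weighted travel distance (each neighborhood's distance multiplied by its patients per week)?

x = 24

For a sum of weighted absolute distances on a line, the optimum is the weighted median (not the mean). Total weight W = 361; half-weight = 180.5.
Sort by position and accumulate weight:
  km 2 (P, w=100) → cum 100
  km 16 (Q, w=10) → cum 110
  km 18 (R, w=2) → cum 112
  km 24 (S, w=110) → cum 222  ≥ 180.5 → median here
  km 30 (T, w=120) → cum 342
  km 43 (U, w=10) → cum 352
  km 79 (V, w=9) → cum 361
Optimal location: km 24.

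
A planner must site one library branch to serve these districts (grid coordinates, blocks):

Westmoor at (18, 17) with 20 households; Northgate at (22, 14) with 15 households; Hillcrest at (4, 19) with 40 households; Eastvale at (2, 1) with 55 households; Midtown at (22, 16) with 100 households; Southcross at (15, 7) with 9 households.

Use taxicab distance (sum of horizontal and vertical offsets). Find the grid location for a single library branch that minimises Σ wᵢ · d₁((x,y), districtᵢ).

Manhattan distance separates: Σwᵢ(|x−xᵢ|+|y−yᵢ|) = Σwᵢ|x−xᵢ| + Σwᵢ|y−yᵢ|, so x and y are optimised independently as 1-D weighted medians.
Total weight W = 239; half = 119.5.
x-coordinate, sorted with cumulative weight:
  x=2 (Eastvale, w=55) cum 55
  x=4 (Hillcrest, w=40) cum 95
  x=15 (Southcross, w=9) cum 104
  x=18 (Westmoor, w=20) cum 124  ← median
  x=22 (Northgate, w=15) cum 139
  x=22 (Midtown, w=100) cum 239
⇒ x* = 18
y-coordinate, sorted with cumulative weight:
  y=1 (Eastvale, w=55) cum 55
  y=7 (Southcross, w=9) cum 64
  y=14 (Northgate, w=15) cum 79
  y=16 (Midtown, w=100) cum 179  ← median
  y=17 (Westmoor, w=20) cum 199
  y=19 (Hillcrest, w=40) cum 239
⇒ y* = 16

(18, 16)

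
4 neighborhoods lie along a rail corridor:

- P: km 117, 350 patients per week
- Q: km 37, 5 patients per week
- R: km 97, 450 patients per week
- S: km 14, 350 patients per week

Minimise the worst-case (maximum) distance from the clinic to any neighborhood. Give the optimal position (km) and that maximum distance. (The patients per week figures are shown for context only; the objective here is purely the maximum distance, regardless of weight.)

location 65.5, max distance 51.5

The 1-center on a line is the midpoint of the two extreme points: leftmost at 14, rightmost at 117.
Optimal location = (14 + 117)/2 = 65.5; maximum distance = (117 − 14)/2 = 51.5.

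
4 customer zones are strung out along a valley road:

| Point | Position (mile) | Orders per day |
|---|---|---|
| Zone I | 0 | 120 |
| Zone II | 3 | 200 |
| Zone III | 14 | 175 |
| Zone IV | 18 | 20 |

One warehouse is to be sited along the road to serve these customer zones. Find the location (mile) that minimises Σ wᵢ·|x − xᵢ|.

For a sum of weighted absolute distances on a line, the optimum is the weighted median (not the mean). Total weight W = 515; half-weight = 257.5.
Sort by position and accumulate weight:
  mile 0 (Zone I, w=120) → cum 120
  mile 3 (Zone II, w=200) → cum 320  ≥ 257.5 → median here
  mile 14 (Zone III, w=175) → cum 495
  mile 18 (Zone IV, w=20) → cum 515
Optimal location: mile 3.

x = 3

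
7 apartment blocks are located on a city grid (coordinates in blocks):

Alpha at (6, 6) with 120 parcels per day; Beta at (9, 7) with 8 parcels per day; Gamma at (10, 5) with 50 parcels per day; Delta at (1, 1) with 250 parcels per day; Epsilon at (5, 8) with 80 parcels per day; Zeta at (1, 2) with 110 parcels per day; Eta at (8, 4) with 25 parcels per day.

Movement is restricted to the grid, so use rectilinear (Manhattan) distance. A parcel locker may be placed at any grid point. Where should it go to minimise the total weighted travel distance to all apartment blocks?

(1, 2)

Manhattan distance separates: Σwᵢ(|x−xᵢ|+|y−yᵢ|) = Σwᵢ|x−xᵢ| + Σwᵢ|y−yᵢ|, so x and y are optimised independently as 1-D weighted medians.
Total weight W = 643; half = 321.5.
x-coordinate, sorted with cumulative weight:
  x=1 (Delta, w=250) cum 250
  x=1 (Zeta, w=110) cum 360  ← median
  x=5 (Epsilon, w=80) cum 440
  x=6 (Alpha, w=120) cum 560
  x=8 (Eta, w=25) cum 585
  x=9 (Beta, w=8) cum 593
  x=10 (Gamma, w=50) cum 643
⇒ x* = 1
y-coordinate, sorted with cumulative weight:
  y=1 (Delta, w=250) cum 250
  y=2 (Zeta, w=110) cum 360  ← median
  y=4 (Eta, w=25) cum 385
  y=5 (Gamma, w=50) cum 435
  y=6 (Alpha, w=120) cum 555
  y=7 (Beta, w=8) cum 563
  y=8 (Epsilon, w=80) cum 643
⇒ y* = 2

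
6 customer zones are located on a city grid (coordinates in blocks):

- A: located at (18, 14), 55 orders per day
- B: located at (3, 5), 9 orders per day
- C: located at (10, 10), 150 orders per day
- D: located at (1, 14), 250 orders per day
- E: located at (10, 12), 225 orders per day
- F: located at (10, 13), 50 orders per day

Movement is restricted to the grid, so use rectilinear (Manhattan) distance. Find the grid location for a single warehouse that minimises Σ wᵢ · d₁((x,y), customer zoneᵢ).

Manhattan distance separates: Σwᵢ(|x−xᵢ|+|y−yᵢ|) = Σwᵢ|x−xᵢ| + Σwᵢ|y−yᵢ|, so x and y are optimised independently as 1-D weighted medians.
Total weight W = 739; half = 369.5.
x-coordinate, sorted with cumulative weight:
  x=1 (D, w=250) cum 250
  x=3 (B, w=9) cum 259
  x=10 (C, w=150) cum 409  ← median
  x=10 (E, w=225) cum 634
  x=10 (F, w=50) cum 684
  x=18 (A, w=55) cum 739
⇒ x* = 10
y-coordinate, sorted with cumulative weight:
  y=5 (B, w=9) cum 9
  y=10 (C, w=150) cum 159
  y=12 (E, w=225) cum 384  ← median
  y=13 (F, w=50) cum 434
  y=14 (A, w=55) cum 489
  y=14 (D, w=250) cum 739
⇒ y* = 12

(10, 12)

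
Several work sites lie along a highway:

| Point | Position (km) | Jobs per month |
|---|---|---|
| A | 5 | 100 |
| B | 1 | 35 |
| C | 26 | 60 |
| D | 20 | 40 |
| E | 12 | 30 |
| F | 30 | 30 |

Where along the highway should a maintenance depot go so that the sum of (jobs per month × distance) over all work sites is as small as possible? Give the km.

For a sum of weighted absolute distances on a line, the optimum is the weighted median (not the mean). Total weight W = 295; half-weight = 147.5.
Sort by position and accumulate weight:
  km 1 (B, w=35) → cum 35
  km 5 (A, w=100) → cum 135
  km 12 (E, w=30) → cum 165  ≥ 147.5 → median here
  km 20 (D, w=40) → cum 205
  km 26 (C, w=60) → cum 265
  km 30 (F, w=30) → cum 295
Optimal location: km 12.

x = 12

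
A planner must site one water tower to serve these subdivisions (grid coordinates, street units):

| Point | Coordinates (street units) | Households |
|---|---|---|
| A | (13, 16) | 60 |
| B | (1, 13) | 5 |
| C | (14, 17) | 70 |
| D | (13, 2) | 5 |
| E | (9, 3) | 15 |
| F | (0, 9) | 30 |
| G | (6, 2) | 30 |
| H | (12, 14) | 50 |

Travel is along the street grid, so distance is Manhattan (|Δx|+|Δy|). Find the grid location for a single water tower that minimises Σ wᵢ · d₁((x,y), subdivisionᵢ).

Manhattan distance separates: Σwᵢ(|x−xᵢ|+|y−yᵢ|) = Σwᵢ|x−xᵢ| + Σwᵢ|y−yᵢ|, so x and y are optimised independently as 1-D weighted medians.
Total weight W = 265; half = 132.5.
x-coordinate, sorted with cumulative weight:
  x=0 (F, w=30) cum 30
  x=1 (B, w=5) cum 35
  x=6 (G, w=30) cum 65
  x=9 (E, w=15) cum 80
  x=12 (H, w=50) cum 130
  x=13 (A, w=60) cum 190  ← median
  x=13 (D, w=5) cum 195
  x=14 (C, w=70) cum 265
⇒ x* = 13
y-coordinate, sorted with cumulative weight:
  y=2 (D, w=5) cum 5
  y=2 (G, w=30) cum 35
  y=3 (E, w=15) cum 50
  y=9 (F, w=30) cum 80
  y=13 (B, w=5) cum 85
  y=14 (H, w=50) cum 135  ← median
  y=16 (A, w=60) cum 195
  y=17 (C, w=70) cum 265
⇒ y* = 14

(13, 14)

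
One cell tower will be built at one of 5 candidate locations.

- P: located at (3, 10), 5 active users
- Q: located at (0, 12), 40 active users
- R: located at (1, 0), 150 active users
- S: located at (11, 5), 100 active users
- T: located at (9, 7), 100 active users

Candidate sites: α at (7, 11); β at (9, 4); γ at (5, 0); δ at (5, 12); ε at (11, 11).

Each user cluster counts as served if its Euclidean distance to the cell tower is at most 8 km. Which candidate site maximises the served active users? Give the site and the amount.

Coverage radius r = 8 km; a point is covered iff (Δx)²+(Δy)² ≤ 8² = 64.
  α (7, 11): covers {P, Q, S, T} → 245
  β (9, 4): covers {S, T} → 200
  γ (5, 0): covers {R, S} → 250
  δ (5, 12): covers {P, Q, T} → 145
  ε (11, 11): covers {S, T} → 200
Maximum coverage at γ: 250 active users.

γ, covering 250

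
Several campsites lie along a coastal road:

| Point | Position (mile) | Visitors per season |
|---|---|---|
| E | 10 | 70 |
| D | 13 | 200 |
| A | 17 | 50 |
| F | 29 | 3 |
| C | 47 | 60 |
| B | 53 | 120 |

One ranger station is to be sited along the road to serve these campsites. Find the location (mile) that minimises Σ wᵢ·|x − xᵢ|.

x = 13

For a sum of weighted absolute distances on a line, the optimum is the weighted median (not the mean). Total weight W = 503; half-weight = 251.5.
Sort by position and accumulate weight:
  mile 10 (E, w=70) → cum 70
  mile 13 (D, w=200) → cum 270  ≥ 251.5 → median here
  mile 17 (A, w=50) → cum 320
  mile 29 (F, w=3) → cum 323
  mile 47 (C, w=60) → cum 383
  mile 53 (B, w=120) → cum 503
Optimal location: mile 13.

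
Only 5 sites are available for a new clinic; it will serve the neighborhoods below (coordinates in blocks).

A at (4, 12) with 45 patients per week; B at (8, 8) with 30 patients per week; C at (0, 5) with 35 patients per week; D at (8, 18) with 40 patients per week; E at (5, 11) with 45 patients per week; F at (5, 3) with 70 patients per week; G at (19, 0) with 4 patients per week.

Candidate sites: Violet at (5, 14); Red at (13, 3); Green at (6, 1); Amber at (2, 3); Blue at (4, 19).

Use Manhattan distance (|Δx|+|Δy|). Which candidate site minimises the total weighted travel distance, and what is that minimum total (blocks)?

Violet, total 2192 blocks

Total weighted distance at each candidate:
  Violet (5, 14): total = 2192
  Red (13, 3): total = 3751
  Green (6, 1): total = 2726
  Amber (2, 3): total = 2590
  Blue (4, 19): total = 3326
Minimum is at Violet with total 2192 blocks.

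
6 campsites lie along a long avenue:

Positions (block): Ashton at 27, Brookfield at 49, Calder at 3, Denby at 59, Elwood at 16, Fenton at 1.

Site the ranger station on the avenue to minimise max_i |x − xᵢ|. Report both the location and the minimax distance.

The 1-center on a line is the midpoint of the two extreme points: leftmost at 1, rightmost at 59.
Optimal location = (1 + 59)/2 = 30; maximum distance = (59 − 1)/2 = 29.

location 30, max distance 29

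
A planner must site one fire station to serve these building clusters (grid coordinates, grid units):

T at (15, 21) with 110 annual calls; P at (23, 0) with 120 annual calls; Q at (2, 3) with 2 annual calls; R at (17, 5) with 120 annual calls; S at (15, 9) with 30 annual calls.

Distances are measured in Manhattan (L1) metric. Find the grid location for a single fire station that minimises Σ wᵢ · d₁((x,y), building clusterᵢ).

(17, 5)

Manhattan distance separates: Σwᵢ(|x−xᵢ|+|y−yᵢ|) = Σwᵢ|x−xᵢ| + Σwᵢ|y−yᵢ|, so x and y are optimised independently as 1-D weighted medians.
Total weight W = 382; half = 191.
x-coordinate, sorted with cumulative weight:
  x=2 (Q, w=2) cum 2
  x=15 (T, w=110) cum 112
  x=15 (S, w=30) cum 142
  x=17 (R, w=120) cum 262  ← median
  x=23 (P, w=120) cum 382
⇒ x* = 17
y-coordinate, sorted with cumulative weight:
  y=0 (P, w=120) cum 120
  y=3 (Q, w=2) cum 122
  y=5 (R, w=120) cum 242  ← median
  y=9 (S, w=30) cum 272
  y=21 (T, w=110) cum 382
⇒ y* = 5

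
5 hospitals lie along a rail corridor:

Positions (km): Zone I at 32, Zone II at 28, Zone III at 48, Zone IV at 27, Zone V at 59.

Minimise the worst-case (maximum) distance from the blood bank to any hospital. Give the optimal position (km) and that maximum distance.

location 43, max distance 16

The 1-center on a line is the midpoint of the two extreme points: leftmost at 27, rightmost at 59.
Optimal location = (27 + 59)/2 = 43; maximum distance = (59 − 27)/2 = 16.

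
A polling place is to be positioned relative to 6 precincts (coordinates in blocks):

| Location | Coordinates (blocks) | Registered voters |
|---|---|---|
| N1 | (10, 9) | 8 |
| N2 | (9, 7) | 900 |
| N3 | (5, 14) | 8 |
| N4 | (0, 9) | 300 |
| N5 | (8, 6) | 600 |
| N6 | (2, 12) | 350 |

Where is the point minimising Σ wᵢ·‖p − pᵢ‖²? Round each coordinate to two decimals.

The minimiser of Σwᵢ‖p−pᵢ‖² is the weighted centroid p* = (Σwᵢpᵢ)/(Σwᵢ).
Σwᵢ = 2166.
Σwᵢxᵢ = 8·10 + 900·9 + 8·5 + 300·0 + 600·8 + 350·2 = 13720.
Σwᵢyᵢ = 8·9 + 900·7 + 8·14 + 300·9 + 600·6 + 350·12 = 16984.
x* = 13720/2166 = 6.33, y* = 16984/2166 = 7.84.

(6.33, 7.84)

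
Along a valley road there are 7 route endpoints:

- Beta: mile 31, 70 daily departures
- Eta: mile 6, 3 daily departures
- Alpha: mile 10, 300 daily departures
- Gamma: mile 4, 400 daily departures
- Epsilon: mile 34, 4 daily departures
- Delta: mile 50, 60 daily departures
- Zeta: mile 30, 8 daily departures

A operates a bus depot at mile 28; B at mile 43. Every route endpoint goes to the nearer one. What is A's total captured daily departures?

785

The indifferent point is the midpoint (28+43)/2 = 35.5; route endpoints left of it (closer to A at 28) go to A, those right go to B.
  Gamma at 4 (w=400) → A
  Eta at 6 (w=3) → A
  Alpha at 10 (w=300) → A
  Zeta at 30 (w=8) → A
  Beta at 31 (w=70) → A
  Epsilon at 34 (w=4) → A
  Delta at 50 (w=60) → B
A captures 785; B captures 60.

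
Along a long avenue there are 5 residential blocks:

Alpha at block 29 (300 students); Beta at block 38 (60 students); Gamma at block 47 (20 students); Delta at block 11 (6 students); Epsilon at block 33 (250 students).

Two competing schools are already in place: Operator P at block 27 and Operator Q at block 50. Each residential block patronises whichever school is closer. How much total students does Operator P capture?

616

The indifferent point is the midpoint (27+50)/2 = 38.5; residential blocks left of it (closer to Operator P at 27) go to Operator P, those right go to Operator Q.
  Delta at 11 (w=6) → Operator P
  Alpha at 29 (w=300) → Operator P
  Epsilon at 33 (w=250) → Operator P
  Beta at 38 (w=60) → Operator P
  Gamma at 47 (w=20) → Operator Q
Operator P captures 616; Operator Q captures 20.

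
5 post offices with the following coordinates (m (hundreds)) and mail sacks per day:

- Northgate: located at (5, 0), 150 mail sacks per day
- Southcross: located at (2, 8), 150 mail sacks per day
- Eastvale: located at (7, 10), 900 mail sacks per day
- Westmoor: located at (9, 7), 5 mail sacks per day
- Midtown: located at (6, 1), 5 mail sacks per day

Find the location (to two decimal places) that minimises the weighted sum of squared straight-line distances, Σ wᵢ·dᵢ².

(6.14, 8.46)

The minimiser of Σwᵢ‖p−pᵢ‖² is the weighted centroid p* = (Σwᵢpᵢ)/(Σwᵢ).
Σwᵢ = 1210.
Σwᵢxᵢ = 150·5 + 150·2 + 900·7 + 5·9 + 5·6 = 7425.
Σwᵢyᵢ = 150·0 + 150·8 + 900·10 + 5·7 + 5·1 = 10240.
x* = 7425/1210 = 6.14, y* = 10240/1210 = 8.46.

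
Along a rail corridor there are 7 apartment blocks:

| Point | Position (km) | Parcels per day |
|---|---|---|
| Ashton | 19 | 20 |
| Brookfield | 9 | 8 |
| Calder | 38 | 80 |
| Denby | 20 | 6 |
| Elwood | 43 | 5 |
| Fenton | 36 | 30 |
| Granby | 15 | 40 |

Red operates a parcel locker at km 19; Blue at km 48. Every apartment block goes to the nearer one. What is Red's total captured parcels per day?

74

The indifferent point is the midpoint (19+48)/2 = 33.5; apartment blocks left of it (closer to Red at 19) go to Red, those right go to Blue.
  Brookfield at 9 (w=8) → Red
  Granby at 15 (w=40) → Red
  Ashton at 19 (w=20) → Red
  Denby at 20 (w=6) → Red
  Fenton at 36 (w=30) → Blue
  Calder at 38 (w=80) → Blue
  Elwood at 43 (w=5) → Blue
Red captures 74; Blue captures 115.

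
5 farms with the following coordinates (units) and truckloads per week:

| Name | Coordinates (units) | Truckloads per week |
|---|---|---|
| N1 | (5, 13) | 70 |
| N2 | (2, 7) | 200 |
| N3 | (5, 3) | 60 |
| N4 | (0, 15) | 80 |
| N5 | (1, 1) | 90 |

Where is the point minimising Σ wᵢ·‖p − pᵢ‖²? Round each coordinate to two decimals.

The minimiser of Σwᵢ‖p−pᵢ‖² is the weighted centroid p* = (Σwᵢpᵢ)/(Σwᵢ).
Σwᵢ = 500.
Σwᵢxᵢ = 70·5 + 200·2 + 60·5 + 80·0 + 90·1 = 1140.
Σwᵢyᵢ = 70·13 + 200·7 + 60·3 + 80·15 + 90·1 = 3780.
x* = 1140/500 = 2.28, y* = 3780/500 = 7.56.

(2.28, 7.56)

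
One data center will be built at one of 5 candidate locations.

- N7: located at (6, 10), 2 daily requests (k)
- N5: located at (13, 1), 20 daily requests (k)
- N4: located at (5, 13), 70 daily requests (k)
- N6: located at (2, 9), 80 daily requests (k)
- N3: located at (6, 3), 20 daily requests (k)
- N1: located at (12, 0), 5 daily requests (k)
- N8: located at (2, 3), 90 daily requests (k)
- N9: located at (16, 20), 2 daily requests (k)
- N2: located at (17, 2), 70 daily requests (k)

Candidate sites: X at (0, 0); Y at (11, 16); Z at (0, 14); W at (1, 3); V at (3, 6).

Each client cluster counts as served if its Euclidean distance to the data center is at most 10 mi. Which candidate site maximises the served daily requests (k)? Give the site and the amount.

V, covering 262

Coverage radius r = 10 mi; a point is covered iff (Δx)²+(Δy)² ≤ 10² = 100.
  X (0, 0): covers {N6, N3, N8} → 190
  Y (11, 16): covers {N7, N4, N9} → 74
  Z (0, 14): covers {N7, N4, N6} → 152
  W (1, 3): covers {N7, N6, N3, N8} → 192
  V (3, 6): covers {N7, N4, N6, N3, N8} → 262
Maximum coverage at V: 262 daily requests (k).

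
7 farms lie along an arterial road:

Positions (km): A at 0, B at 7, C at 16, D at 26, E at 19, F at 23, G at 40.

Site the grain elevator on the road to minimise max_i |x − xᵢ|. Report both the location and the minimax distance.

The 1-center on a line is the midpoint of the two extreme points: leftmost at 0, rightmost at 40.
Optimal location = (0 + 40)/2 = 20; maximum distance = (40 − 0)/2 = 20.

location 20, max distance 20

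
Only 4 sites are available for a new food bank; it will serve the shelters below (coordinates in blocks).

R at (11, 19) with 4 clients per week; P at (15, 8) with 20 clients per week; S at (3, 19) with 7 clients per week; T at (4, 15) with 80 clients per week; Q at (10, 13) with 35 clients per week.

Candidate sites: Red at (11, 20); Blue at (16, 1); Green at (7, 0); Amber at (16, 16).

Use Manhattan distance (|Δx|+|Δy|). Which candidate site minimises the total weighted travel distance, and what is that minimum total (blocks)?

Total weighted distance at each candidate:
  Red (11, 20): total = 1627
  Blue (16, 1): total = 3179
  Green (7, 0): total = 2573
  Amber (16, 16): total = 1679
Minimum is at Red with total 1627 blocks.

Red, total 1627 blocks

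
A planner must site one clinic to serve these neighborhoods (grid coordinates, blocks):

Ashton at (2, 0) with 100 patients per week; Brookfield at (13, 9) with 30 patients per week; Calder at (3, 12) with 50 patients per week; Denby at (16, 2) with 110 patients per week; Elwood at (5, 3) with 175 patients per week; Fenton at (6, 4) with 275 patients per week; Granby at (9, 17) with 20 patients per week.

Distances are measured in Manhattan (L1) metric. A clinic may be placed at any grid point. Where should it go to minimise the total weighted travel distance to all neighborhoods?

(6, 3)

Manhattan distance separates: Σwᵢ(|x−xᵢ|+|y−yᵢ|) = Σwᵢ|x−xᵢ| + Σwᵢ|y−yᵢ|, so x and y are optimised independently as 1-D weighted medians.
Total weight W = 760; half = 380.
x-coordinate, sorted with cumulative weight:
  x=2 (Ashton, w=100) cum 100
  x=3 (Calder, w=50) cum 150
  x=5 (Elwood, w=175) cum 325
  x=6 (Fenton, w=275) cum 600  ← median
  x=9 (Granby, w=20) cum 620
  x=13 (Brookfield, w=30) cum 650
  x=16 (Denby, w=110) cum 760
⇒ x* = 6
y-coordinate, sorted with cumulative weight:
  y=0 (Ashton, w=100) cum 100
  y=2 (Denby, w=110) cum 210
  y=3 (Elwood, w=175) cum 385  ← median
  y=4 (Fenton, w=275) cum 660
  y=9 (Brookfield, w=30) cum 690
  y=12 (Calder, w=50) cum 740
  y=17 (Granby, w=20) cum 760
⇒ y* = 3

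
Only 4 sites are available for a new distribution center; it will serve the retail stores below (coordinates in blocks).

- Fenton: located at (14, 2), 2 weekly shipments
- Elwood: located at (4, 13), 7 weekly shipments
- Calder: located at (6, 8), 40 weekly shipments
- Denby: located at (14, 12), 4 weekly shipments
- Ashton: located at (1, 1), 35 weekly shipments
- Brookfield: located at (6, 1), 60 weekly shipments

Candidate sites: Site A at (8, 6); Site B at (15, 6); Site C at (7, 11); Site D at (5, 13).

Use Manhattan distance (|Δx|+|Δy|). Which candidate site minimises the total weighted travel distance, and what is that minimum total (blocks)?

Total weighted distance at each candidate:
  Site A (8, 6): total = 1145
  Site B (15, 6): total = 2109
  Site C (7, 11): total = 1479
  Site D (5, 13): total = 1667
Minimum is at Site A with total 1145 blocks.

Site A, total 1145 blocks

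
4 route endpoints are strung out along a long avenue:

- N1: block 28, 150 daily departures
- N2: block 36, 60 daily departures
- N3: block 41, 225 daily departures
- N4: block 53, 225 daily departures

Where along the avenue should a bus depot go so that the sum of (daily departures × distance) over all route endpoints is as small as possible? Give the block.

For a sum of weighted absolute distances on a line, the optimum is the weighted median (not the mean). Total weight W = 660; half-weight = 330.
Sort by position and accumulate weight:
  block 28 (N1, w=150) → cum 150
  block 36 (N2, w=60) → cum 210
  block 41 (N3, w=225) → cum 435  ≥ 330 → median here
  block 53 (N4, w=225) → cum 660
Optimal location: block 41.

x = 41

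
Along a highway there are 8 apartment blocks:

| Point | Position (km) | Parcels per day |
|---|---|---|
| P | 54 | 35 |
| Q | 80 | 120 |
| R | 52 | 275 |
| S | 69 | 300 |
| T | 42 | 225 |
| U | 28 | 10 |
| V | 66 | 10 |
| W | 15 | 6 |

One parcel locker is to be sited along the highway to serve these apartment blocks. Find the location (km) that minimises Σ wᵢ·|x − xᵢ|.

For a sum of weighted absolute distances on a line, the optimum is the weighted median (not the mean). Total weight W = 981; half-weight = 490.5.
Sort by position and accumulate weight:
  km 15 (W, w=6) → cum 6
  km 28 (U, w=10) → cum 16
  km 42 (T, w=225) → cum 241
  km 52 (R, w=275) → cum 516  ≥ 490.5 → median here
  km 54 (P, w=35) → cum 551
  km 66 (V, w=10) → cum 561
  km 69 (S, w=300) → cum 861
  km 80 (Q, w=120) → cum 981
Optimal location: km 52.

x = 52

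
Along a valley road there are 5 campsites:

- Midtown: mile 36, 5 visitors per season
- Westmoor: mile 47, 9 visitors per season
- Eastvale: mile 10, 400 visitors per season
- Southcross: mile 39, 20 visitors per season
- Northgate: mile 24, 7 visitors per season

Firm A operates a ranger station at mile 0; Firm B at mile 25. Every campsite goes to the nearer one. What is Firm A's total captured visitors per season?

The indifferent point is the midpoint (0+25)/2 = 12.5; campsites left of it (closer to Firm A at 0) go to Firm A, those right go to Firm B.
  Eastvale at 10 (w=400) → Firm A
  Northgate at 24 (w=7) → Firm B
  Midtown at 36 (w=5) → Firm B
  Southcross at 39 (w=20) → Firm B
  Westmoor at 47 (w=9) → Firm B
Firm A captures 400; Firm B captures 41.

400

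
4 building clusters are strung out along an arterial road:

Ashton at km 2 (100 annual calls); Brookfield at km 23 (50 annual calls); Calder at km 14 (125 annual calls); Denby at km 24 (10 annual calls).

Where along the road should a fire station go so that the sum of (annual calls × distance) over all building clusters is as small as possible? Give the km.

For a sum of weighted absolute distances on a line, the optimum is the weighted median (not the mean). Total weight W = 285; half-weight = 142.5.
Sort by position and accumulate weight:
  km 2 (Ashton, w=100) → cum 100
  km 14 (Calder, w=125) → cum 225  ≥ 142.5 → median here
  km 23 (Brookfield, w=50) → cum 275
  km 24 (Denby, w=10) → cum 285
Optimal location: km 14.

x = 14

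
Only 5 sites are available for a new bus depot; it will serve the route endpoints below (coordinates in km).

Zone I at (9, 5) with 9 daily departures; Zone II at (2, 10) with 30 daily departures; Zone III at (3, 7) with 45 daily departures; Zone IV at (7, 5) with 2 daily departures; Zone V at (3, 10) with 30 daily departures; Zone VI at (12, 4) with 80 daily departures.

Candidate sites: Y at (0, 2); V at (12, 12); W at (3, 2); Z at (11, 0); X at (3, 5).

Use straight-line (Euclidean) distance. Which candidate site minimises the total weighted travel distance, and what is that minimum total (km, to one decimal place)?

X, total 1179.4 km

Total weighted distance at each candidate:
  Y (0, 2): total = 1840.0
  V (12, 12): total = 1771.6
  W (3, 2): total = 1514.8
  Z (11, 0): total = 1657.3
  X (3, 5): total = 1179.4
Minimum is at X with total 1179.4 km.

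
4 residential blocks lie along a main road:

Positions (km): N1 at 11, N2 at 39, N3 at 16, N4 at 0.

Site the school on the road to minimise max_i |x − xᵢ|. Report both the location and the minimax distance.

location 19.5, max distance 19.5

The 1-center on a line is the midpoint of the two extreme points: leftmost at 0, rightmost at 39.
Optimal location = (0 + 39)/2 = 19.5; maximum distance = (39 − 0)/2 = 19.5.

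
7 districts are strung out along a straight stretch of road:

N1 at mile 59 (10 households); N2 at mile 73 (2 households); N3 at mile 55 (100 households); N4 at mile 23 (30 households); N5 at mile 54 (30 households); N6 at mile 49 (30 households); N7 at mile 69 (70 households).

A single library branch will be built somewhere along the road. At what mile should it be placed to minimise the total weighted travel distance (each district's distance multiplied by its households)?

For a sum of weighted absolute distances on a line, the optimum is the weighted median (not the mean). Total weight W = 272; half-weight = 136.
Sort by position and accumulate weight:
  mile 23 (N4, w=30) → cum 30
  mile 49 (N6, w=30) → cum 60
  mile 54 (N5, w=30) → cum 90
  mile 55 (N3, w=100) → cum 190  ≥ 136 → median here
  mile 59 (N1, w=10) → cum 200
  mile 69 (N7, w=70) → cum 270
  mile 73 (N2, w=2) → cum 272
Optimal location: mile 55.

x = 55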